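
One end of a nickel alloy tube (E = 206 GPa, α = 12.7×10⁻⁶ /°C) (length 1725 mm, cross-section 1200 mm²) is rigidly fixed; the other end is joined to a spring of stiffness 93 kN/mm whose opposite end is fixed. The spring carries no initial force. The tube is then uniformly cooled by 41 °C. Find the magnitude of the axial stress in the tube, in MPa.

If the spring were absent the tube would shorten by αΔT L = 12.7×10⁻⁶ × 41 × 1725 = 0.8982 mm.
Let P be the tensile force in the spring. The tube extends elastically by PL/(AE) and the spring stretches by P/k; together these equal δ_free.
So P = δ_free / [L/(AE) + 1/k] = 0.8982 / [ 1725/(1200×206×10³) + 1/(93×10³) ].
P = 0.8982 / 1.773×10⁻⁵ = 50660 N.
σ = P/A = 50660/1200 = 42.21 MPa.

σ ≈ 42.2 MPa (tensile)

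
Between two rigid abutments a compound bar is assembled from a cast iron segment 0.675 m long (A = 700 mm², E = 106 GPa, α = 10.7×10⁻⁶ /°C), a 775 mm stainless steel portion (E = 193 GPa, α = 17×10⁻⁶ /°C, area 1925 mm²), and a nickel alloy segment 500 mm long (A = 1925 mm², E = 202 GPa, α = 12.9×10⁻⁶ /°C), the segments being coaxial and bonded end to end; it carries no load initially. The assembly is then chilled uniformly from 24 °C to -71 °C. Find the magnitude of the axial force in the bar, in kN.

Free thermal contraction of the whole bar: Σ αᵢΔT Lᵢ = 10.7×10⁻⁶×95×675 + 17×10⁻⁶×95×775 + 12.9×10⁻⁶×95×500 = 2.551 mm.
The rigid supports impose zero overall length change; the single axial force P common to all segments must satisfy P Σ Lᵢ/(AᵢEᵢ) = δ_free.
Σ Lᵢ/(AᵢEᵢ) = 675/(700×106×10³) + 775/(1925×193×10³) + 500/(1925×202×10³) = 1.247×10⁻⁵ mm/N.
P = 2.551 / 1.247×10⁻⁵ = 204600 N = 204.6 kN, tensile.

P ≈ 205 kN (tensile)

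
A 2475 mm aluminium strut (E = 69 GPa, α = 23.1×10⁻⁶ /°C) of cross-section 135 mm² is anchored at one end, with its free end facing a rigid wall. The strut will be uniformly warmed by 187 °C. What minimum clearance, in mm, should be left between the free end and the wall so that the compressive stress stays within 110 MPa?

g ≈ 6.75 mm

With no wall the strut would lengthen by αΔT L = 23.1×10⁻⁶ × 187 × 2475 = 10.69 mm.
A stress of 110 MPa corresponds to the wall pushing the strut back by σL/E = 110×2475/(69×10³) = 3.946 mm.
The gap must absorb the remainder: g_min = 10.69 − 3.946 = 6.746 mm.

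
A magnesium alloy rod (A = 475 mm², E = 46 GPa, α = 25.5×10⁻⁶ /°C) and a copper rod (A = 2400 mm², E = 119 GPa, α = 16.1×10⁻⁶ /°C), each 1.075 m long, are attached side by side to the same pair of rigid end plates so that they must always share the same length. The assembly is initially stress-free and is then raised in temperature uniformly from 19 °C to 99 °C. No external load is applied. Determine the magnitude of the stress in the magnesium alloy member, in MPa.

σ ≈ 32.1 MPa (compressive)

Both members must finish at the same length. With the larger α, the magnesium alloy tends to over-expand; the plates restrain it, putting the magnesium alloy in compression and the copper in tension. With no external load the two internal forces are equal and opposite, magnitude P.
Setting the final lengths equal and cancelling L: (α₁ − α₂)ΔT = P/(A₁E₁) + P/(A₂E₂).
|α₁ − α₂|·ΔT = 9.4×10⁻⁶ × 80 = 0.000752.
1/(A₁E₁) + 1/(A₂E₂) = 1/(475×46×10³) + 1/(2400×119×10³) = 4.927×10⁻⁸ N⁻¹.
P = 0.000752 / 4.927×10⁻⁸ = 15260 N = 15.26 kN.
σ_{magnesium alloy} = P/A₁ = 15260/475 = 32.13 MPa, compressive.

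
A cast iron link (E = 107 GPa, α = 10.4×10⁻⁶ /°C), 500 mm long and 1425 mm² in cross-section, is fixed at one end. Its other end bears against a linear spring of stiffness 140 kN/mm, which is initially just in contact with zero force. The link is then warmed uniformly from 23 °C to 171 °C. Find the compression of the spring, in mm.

δ ≈ 0.527 mm

If the spring were absent the link would lengthen by αΔT L = 10.4×10⁻⁶ × 148 × 500 = 0.7696 mm.
Let P be the compressive force at the spring. The link shortens elastically by PL/(AE) and the spring compresses by P/k; together these equal δ_free.
So P = δ_free / [L/(AE) + 1/k] = 0.7696 / [ 500/(1425×107×10³) + 1/(140×10³) ].
P = 0.7696 / 1.042×10⁻⁵ = 73840 N.
Spring compression = P/k = 73840/(140×10³) = 0.5275 mm.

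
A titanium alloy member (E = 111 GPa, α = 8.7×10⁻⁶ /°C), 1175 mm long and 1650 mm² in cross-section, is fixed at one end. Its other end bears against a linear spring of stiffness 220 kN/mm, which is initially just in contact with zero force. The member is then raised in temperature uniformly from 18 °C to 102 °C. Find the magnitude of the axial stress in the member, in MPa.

Free thermal expansion: δ_free = αΔT L = 8.7×10⁻⁶ × 84 × 1175 = 0.8587 mm.
Let P be the compressive force at the spring. The member shortens elastically by PL/(AE) and the spring compresses by P/k; together these equal δ_free.
P [ L/(AE) + 1/k ] = δ_free → P [ 1175/(1650×111×10³) + 1/(220×10³) ] = 0.8587.
P = 0.8587 / 1.096×10⁻⁵ = 78340 N.
σ = P/A = 78340/1650 = 47.48 MPa.

σ ≈ 47.5 MPa (compressive)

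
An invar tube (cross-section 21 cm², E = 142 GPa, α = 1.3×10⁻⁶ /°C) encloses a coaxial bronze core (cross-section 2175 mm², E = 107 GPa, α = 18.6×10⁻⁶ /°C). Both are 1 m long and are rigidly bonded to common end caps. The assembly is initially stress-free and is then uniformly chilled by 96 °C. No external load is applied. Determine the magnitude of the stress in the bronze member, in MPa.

σ ≈ 99.8 MPa (tensile)

Both members must finish at the same length. With the larger α, the bronze tends to over-contract; the plates restrain it, putting the bronze in tension and the invar in compression. With no external load the two internal forces are equal and opposite, magnitude P.
Setting the final lengths equal and cancelling L: (α₁ − α₂)ΔT = P/(A₁E₁) + P/(A₂E₂).
|α₁ − α₂|·ΔT = 17.3×10⁻⁶ × 96 = 0.001661.
1/(A₁E₁) + 1/(A₂E₂) = 1/(2100×142×10³) + 1/(2175×107×10³) = 7.65×10⁻⁹ N⁻¹.
P = 0.001661 / 7.65×10⁻⁹ = 217100 N = 217.1 kN.
σ_{bronze} = P/A₂ = 217100/2175 = 99.81 MPa, tensile.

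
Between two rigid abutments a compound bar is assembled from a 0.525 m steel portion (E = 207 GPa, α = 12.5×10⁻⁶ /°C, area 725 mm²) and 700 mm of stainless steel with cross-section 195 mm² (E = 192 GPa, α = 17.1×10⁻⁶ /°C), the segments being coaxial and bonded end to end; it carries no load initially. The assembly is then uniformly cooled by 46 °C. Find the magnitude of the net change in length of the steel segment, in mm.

Free thermal contraction of the whole bar: Σ αᵢΔT Lᵢ = 12.5×10⁻⁶×46×525 + 17.1×10⁻⁶×46×700 = 0.8525 mm.
Since the ends are fixed, an axial force P builds up, equal in every segment, with P · Σ Lᵢ/(AᵢEᵢ) = δ_free.
The series flexibility is Σ Lᵢ/(AᵢEᵢ) = 525/(725×207×10³) + 700/(195×192×10³) = 2.219×10⁻⁵ mm/N.
P = 0.8525 / 2.219×10⁻⁵ = 38410 N = 38.41 kN, tensile.
For the steel segment, free thermal change = 12.5×10⁻⁶×46×525 = 0.3019 mm and elastic change from P = 38410×525/(725×207×10³) = 0.1344 mm; these oppose, so the net change is 0.168 mm (segment shortens).

|ΔL| ≈ 0.168 mm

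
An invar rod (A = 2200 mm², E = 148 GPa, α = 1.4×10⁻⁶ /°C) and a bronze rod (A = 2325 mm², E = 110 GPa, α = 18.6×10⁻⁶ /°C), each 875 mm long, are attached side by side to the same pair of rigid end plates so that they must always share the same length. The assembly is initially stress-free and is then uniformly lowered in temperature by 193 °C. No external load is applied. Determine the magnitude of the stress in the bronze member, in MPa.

σ ≈ 205 MPa (tensile)

Equilibrium of a rigid end plate with no external load gives equal and opposite internal forces ±P in the two members. Since α_{bronze} > α_{invar}, cooling drives the bronze into tension and the invar into compression.
Setting the final lengths equal and cancelling L: (α₁ − α₂)ΔT = P/(A₁E₁) + P/(A₂E₂).
|α₁ − α₂|·ΔT = 17.2×10⁻⁶ × 193 = 0.00332.
1/(A₁E₁) + 1/(A₂E₂) = 1/(2200×148×10³) + 1/(2325×110×10³) = 6.981×10⁻⁹ N⁻¹.
So P = 0.00332 / 6.981×10⁻⁹ = 475.5 kN.
σ_{bronze} = P/A₂ = 475500/2325 = 204.5 MPa, tensile.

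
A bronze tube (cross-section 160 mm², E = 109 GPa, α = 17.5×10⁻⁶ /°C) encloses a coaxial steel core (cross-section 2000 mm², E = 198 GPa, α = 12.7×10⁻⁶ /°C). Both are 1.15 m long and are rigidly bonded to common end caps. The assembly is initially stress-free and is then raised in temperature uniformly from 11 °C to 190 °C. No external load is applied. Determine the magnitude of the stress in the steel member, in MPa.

Both members must finish at the same length. With the larger α, the bronze tends to over-expand; the plates restrain it, putting the bronze in compression and the steel in tension. With no external load the two internal forces are equal and opposite, magnitude P.
Equating the net (thermal + elastic) strains gives |α₁ − α₂|·ΔT = P·[1/(A₁E₁) + 1/(A₂E₂)].
|α₁ − α₂|·ΔT = 4.8×10⁻⁶ × 179 = 0.0008592.
1/(A₁E₁) + 1/(A₂E₂) = 1/(160×109×10³) + 1/(2000×198×10³) = 5.986×10⁻⁸ N⁻¹.
P = 0.0008592 / 5.986×10⁻⁸ = 14350 N = 14.35 kN.
σ_{steel} = P/A₂ = 14350/2000 = 7.176 MPa, tensile.

σ ≈ 7.18 MPa (tensile)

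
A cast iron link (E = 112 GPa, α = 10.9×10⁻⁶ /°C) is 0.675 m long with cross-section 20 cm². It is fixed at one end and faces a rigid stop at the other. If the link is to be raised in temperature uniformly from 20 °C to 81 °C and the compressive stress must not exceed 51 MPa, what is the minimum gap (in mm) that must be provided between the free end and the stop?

g ≈ 0.141 mm

Free expansion if unrestrained: δ_free = αΔT L = 10.9×10⁻⁶ × 61 × 675 = 0.4488 mm.
At the allowable stress the elastic shortening the wall may impose is σL/E = 51 × 675 / (112×10³) = 0.3074 mm.
So the gap has to take up the difference, g_min = δ_free − σL/E = 0.4488 − 0.3074 = 0.1414 mm.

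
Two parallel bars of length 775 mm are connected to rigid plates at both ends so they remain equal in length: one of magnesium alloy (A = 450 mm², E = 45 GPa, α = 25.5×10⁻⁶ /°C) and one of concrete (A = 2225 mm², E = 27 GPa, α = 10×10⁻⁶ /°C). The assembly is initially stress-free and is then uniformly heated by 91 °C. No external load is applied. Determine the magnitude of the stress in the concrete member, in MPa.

Equilibrium of a rigid end plate with no external load gives equal and opposite internal forces ±P in the two members. Since α_{magnesium alloy} > α_{concrete}, heating drives the magnesium alloy into compression and the concrete into tension.
Compatibility of the two members (thermal + elastic change equal): (α₁ − α₂)ΔT = P·[1/(A₁E₁) + 1/(A₂E₂)].
|α₁ − α₂|·ΔT = 15.5×10⁻⁶ × 91 = 0.001411.
1/(A₁E₁) + 1/(A₂E₂) = 1/(450×45×10³) + 1/(2225×27×10³) = 6.603×10⁻⁸ N⁻¹.
So P = 0.001411 / 6.603×10⁻⁸ = 21.36 kN.
σ_{concrete} = P/A₂ = 21360/2225 = 9.601 MPa, tensile.

σ ≈ 9.6 MPa (tensile)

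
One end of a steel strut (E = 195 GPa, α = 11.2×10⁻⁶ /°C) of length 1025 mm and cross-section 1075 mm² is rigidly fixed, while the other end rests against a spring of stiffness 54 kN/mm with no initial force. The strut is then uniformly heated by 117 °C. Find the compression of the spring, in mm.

δ ≈ 1.06 mm

If the spring were absent the strut would lengthen by αΔT L = 11.2×10⁻⁶ × 117 × 1025 = 1.343 mm.
With a force P in the spring, the elastic change of the strut is PL/(AE) and that of the spring is P/k; compatibility requires their sum to equal δ_free.
So P = δ_free / [L/(AE) + 1/k] = 1.343 / [ 1025/(1075×195×10³) + 1/(54×10³) ].
P = 1.343 / 2.341×10⁻⁵ = 57380 N.
Spring compression = P/k = 57380/(54×10³) = 1.063 mm.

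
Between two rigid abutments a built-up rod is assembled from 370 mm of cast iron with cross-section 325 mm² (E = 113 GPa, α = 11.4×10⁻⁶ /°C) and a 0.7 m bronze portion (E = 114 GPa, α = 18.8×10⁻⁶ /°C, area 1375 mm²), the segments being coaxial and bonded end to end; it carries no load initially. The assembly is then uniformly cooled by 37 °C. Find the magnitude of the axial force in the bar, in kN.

P ≈ 44.2 kN (tensile)

Free thermal contraction of the whole bar: Σ αᵢΔT Lᵢ = 11.4×10⁻⁶×37×370 + 18.8×10⁻⁶×37×700 = 0.643 mm.
The walls prevent any net length change, so an axial force P (same in every segment) develops. Compatibility: P · Σ Lᵢ/(AᵢEᵢ) = δ_free.
Σ Lᵢ/(AᵢEᵢ) = 370/(325×113×10³) + 700/(1375×114×10³) = 1.454×10⁻⁵ mm/N.
Hence P = δ_free / Σ(L/AE) = 0.643/1.454×10⁻⁵ = 44.22 kN (tensile).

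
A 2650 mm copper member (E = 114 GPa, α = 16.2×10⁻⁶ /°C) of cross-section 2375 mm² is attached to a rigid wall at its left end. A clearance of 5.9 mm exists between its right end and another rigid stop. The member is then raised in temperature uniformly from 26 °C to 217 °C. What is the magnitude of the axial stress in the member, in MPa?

Free thermal elongation = αΔT L = 16.2×10⁻⁶ × 191 × 2650 = 8.2 mm.
This exceeds the 5.9 mm gap, so the wall pushes back. The portion of expansion that must be recovered elastically is δ_free − gap = 8.2 − 5.9 = 2.3 mm.
So σ = E(δ_free − g)/L = 114×10³ × 2.3/2650 = 98.93 MPa.

σ ≈ 98.9 MPa (compressive)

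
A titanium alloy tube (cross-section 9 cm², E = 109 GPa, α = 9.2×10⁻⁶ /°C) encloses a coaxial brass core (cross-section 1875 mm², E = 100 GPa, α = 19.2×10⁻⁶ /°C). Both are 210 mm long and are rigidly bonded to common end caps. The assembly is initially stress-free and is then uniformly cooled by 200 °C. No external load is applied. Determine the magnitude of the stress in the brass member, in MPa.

σ ≈ 68.7 MPa (tensile)

Both members must finish at the same length. With the larger α, the brass tends to over-contract; the plates restrain it, putting the brass in tension and the titanium alloy in compression. With no external load the two internal forces are equal and opposite, magnitude P.
Equating the net (thermal + elastic) strains gives |α₁ − α₂|·ΔT = P·[1/(A₁E₁) + 1/(A₂E₂)].
|α₁ − α₂|·ΔT = 10×10⁻⁶ × 200 = 0.002.
1/(A₁E₁) + 1/(A₂E₂) = 1/(900×109×10³) + 1/(1875×100×10³) = 1.553×10⁻⁸ N⁻¹.
P = 0.002 / 1.553×10⁻⁸ = 128800 N = 128.8 kN.
σ_{brass} = P/A₂ = 128800/1875 = 68.7 MPa, tensile.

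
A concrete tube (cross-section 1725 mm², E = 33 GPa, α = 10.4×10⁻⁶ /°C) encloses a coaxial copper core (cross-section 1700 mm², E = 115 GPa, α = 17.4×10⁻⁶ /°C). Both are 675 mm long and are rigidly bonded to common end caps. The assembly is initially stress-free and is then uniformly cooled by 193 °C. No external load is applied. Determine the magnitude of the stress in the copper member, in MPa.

Equilibrium of a rigid end plate with no external load gives equal and opposite internal forces ±P in the two members. Since α_{copper} > α_{concrete}, cooling drives the copper into tension and the concrete into compression.
Setting the final lengths equal and cancelling L: (α₁ − α₂)ΔT = P/(A₁E₁) + P/(A₂E₂).
|α₁ − α₂|·ΔT = 7×10⁻⁶ × 193 = 0.001351.
1/(A₁E₁) + 1/(A₂E₂) = 1/(1725×33×10³) + 1/(1700×115×10³) = 2.268×10⁻⁸ N⁻¹.
So P = 0.001351 / 2.268×10⁻⁸ = 59.56 kN.
σ_{copper} = P/A₂ = 59560/1700 = 35.04 MPa, tensile.

σ ≈ 35 MPa (tensile)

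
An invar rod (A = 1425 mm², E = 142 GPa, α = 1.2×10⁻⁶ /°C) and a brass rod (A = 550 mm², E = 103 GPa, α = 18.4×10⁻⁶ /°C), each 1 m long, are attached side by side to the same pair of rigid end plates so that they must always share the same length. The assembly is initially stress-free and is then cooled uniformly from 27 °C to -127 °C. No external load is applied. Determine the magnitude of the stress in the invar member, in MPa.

Equilibrium of a rigid end plate with no external load gives equal and opposite internal forces ±P in the two members. Since α_{brass} > α_{invar}, cooling drives the brass into tension and the invar into compression.
Equating the net (thermal + elastic) strains gives |α₁ − α₂|·ΔT = P·[1/(A₁E₁) + 1/(A₂E₂)].
|α₁ − α₂|·ΔT = 17.2×10⁻⁶ × 154 = 0.002649.
1/(A₁E₁) + 1/(A₂E₂) = 1/(1425×142×10³) + 1/(550×103×10³) = 2.259×10⁻⁸ N⁻¹.
P = 0.002649 / 2.259×10⁻⁸ = 117200 N = 117.2 kN.
σ_{invar} = P/A₁ = 117200/1425 = 82.27 MPa, compressive.

σ ≈ 82.3 MPa (compressive)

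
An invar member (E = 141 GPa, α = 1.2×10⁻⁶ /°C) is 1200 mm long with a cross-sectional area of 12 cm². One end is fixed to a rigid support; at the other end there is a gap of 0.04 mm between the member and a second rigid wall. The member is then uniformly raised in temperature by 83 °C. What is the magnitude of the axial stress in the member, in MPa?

σ ≈ 9.34 MPa (compressive)

Free thermal elongation = αΔT L = 1.2×10⁻⁶ × 83 × 1200 = 0.1195 mm.
This exceeds the 0.04 mm gap, so the wall pushes back. The portion of expansion that must be recovered elastically is δ_free − gap = 0.1195 − 0.04 = 0.07952 mm.
So σ = E(δ_free − g)/L = 141×10³ × 0.07952/1200 = 9.344 MPa.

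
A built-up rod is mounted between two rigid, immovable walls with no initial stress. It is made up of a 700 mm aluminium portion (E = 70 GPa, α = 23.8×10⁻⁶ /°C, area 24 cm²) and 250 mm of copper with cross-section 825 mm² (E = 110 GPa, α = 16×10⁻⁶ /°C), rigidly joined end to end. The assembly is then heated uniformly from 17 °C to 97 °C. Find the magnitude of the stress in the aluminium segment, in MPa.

If the supports were absent, the total length change would be Σ αᵢΔT Lᵢ = 23.8×10⁻⁶×80×700 + 16×10⁻⁶×80×250 = 1.653 mm.
The rigid supports impose zero overall length change; the single axial force P common to all segments must satisfy P Σ Lᵢ/(AᵢEᵢ) = δ_free.
The series flexibility is Σ Lᵢ/(AᵢEᵢ) = 700/(2400×70×10³) + 250/(825×110×10³) = 6.921×10⁻⁶ mm/N.
Hence P = δ_free / Σ(L/AE) = 1.653/6.921×10⁻⁶ = 238.8 kN (compressive).
σ_{aluminium} = P / A = 238800 / 2400 = 99.5 MPa.

σ ≈ 99.5 MPa (compressive)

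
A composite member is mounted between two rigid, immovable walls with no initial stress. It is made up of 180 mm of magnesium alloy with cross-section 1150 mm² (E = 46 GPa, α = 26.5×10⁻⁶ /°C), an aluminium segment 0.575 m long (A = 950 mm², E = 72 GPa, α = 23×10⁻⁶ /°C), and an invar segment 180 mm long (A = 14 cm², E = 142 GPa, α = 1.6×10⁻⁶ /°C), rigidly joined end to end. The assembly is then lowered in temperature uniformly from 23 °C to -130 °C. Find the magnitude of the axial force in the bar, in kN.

If the supports were absent, the total length change would be Σ αᵢΔT Lᵢ = 26.5×10⁻⁶×153×180 + 23×10⁻⁶×153×575 + 1.6×10⁻⁶×153×180 = 2.797 mm.
The rigid supports impose zero overall length change; the single axial force P common to all segments must satisfy P Σ Lᵢ/(AᵢEᵢ) = δ_free.
The series flexibility is Σ Lᵢ/(AᵢEᵢ) = 180/(1150×46×10³) + 575/(950×72×10³) + 180/(1400×142×10³) = 1.271×10⁻⁵ mm/N.
P = 2.797 / 1.271×10⁻⁵ = 220000 N = 220 kN, tensile.

P ≈ 220 kN (tensile)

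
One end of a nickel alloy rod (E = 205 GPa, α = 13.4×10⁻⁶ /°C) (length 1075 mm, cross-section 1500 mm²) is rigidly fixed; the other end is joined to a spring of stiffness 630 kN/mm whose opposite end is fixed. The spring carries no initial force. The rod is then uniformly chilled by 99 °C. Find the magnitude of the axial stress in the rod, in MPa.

Free thermal contraction: δ_free = αΔT L = 13.4×10⁻⁶ × 99 × 1075 = 1.426 mm.
Let P be the tensile force in the spring. The rod extends elastically by PL/(AE) and the spring stretches by P/k; together these equal δ_free.
P [ L/(AE) + 1/k ] = δ_free → P [ 1075/(1500×205×10³) + 1/(630×10³) ] = 1.426.
P = 1.426 / 5.083×10⁻⁶ = 280500 N.
σ = P/A = 280500/1500 = 187 MPa.

σ ≈ 187 MPa (tensile)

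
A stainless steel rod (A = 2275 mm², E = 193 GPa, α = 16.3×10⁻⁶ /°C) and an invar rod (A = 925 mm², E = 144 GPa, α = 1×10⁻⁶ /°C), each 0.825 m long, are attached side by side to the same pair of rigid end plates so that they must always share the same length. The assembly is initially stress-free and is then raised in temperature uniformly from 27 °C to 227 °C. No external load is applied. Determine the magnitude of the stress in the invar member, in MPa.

σ ≈ 338 MPa (tensile)

Both members must finish at the same length. With the larger α, the stainless steel tends to over-expand; the plates restrain it, putting the stainless steel in compression and the invar in tension. With no external load the two internal forces are equal and opposite, magnitude P.
Setting the final lengths equal and cancelling L: (α₁ − α₂)ΔT = P/(A₁E₁) + P/(A₂E₂).
|α₁ − α₂|·ΔT = 15.3×10⁻⁶ × 200 = 0.00306.
1/(A₁E₁) + 1/(A₂E₂) = 1/(2275×193×10³) + 1/(925×144×10³) = 9.785×10⁻⁹ N⁻¹.
P = 0.00306 / 9.785×10⁻⁹ = 312700 N = 312.7 kN.
σ_{invar} = P/A₂ = 312700/925 = 338.1 MPa, tensile.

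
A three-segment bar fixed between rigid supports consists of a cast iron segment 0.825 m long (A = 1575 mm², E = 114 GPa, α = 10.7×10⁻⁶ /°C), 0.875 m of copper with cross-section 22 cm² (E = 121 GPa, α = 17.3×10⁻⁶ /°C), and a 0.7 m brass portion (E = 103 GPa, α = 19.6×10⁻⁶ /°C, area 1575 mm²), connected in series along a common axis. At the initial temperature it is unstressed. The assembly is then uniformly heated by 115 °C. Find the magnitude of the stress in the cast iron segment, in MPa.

σ ≈ 226 MPa (compressive)

Free thermal expansion of the whole bar: Σ αᵢΔT Lᵢ = 10.7×10⁻⁶×115×825 + 17.3×10⁻⁶×115×875 + 19.6×10⁻⁶×115×700 = 4.334 mm.
The rigid supports impose zero overall length change; the single axial force P common to all segments must satisfy P Σ Lᵢ/(AᵢEᵢ) = δ_free.
The series flexibility is Σ Lᵢ/(AᵢEᵢ) = 825/(1575×114×10³) + 875/(2200×121×10³) + 700/(1575×103×10³) = 1.22×10⁻⁵ mm/N.
Hence P = δ_free / Σ(L/AE) = 4.334/1.22×10⁻⁵ = 355.3 kN (compressive).
σ_{cast iron} = P / A = 355300 / 1575 = 225.6 MPa.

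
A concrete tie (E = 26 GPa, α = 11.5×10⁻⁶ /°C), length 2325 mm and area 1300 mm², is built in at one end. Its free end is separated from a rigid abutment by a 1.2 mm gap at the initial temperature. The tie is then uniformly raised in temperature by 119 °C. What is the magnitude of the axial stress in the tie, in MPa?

Unrestrained expansion: δ_free = αΔT L = 11.5×10⁻⁶ × 119 × 2325 = 3.182 mm.
The gap closes (δ_free > 1.2 mm) and the wall then resists a further 3.182 − 1.2 = 1.982 mm of expansion.
Compatibility: PL/(AE) = 1.982 mm, so σ = P/A = E × (1.982/2325) = 22.16 MPa.

σ ≈ 22.2 MPa (compressive)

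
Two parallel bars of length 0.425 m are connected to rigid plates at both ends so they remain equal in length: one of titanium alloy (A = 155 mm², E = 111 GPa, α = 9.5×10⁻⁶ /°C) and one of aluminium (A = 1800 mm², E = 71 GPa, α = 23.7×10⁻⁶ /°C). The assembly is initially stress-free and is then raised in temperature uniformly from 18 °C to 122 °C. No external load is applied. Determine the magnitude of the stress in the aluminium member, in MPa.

The aluminium has the larger α, so on heating it would change length more than the titanium alloy if both were free. The rigid plates force a common final length, so the aluminium is put into compression and the titanium alloy into tension, with equal and opposite forces P (no external load).
Equating the net (thermal + elastic) strains gives |α₁ − α₂|·ΔT = P·[1/(A₁E₁) + 1/(A₂E₂)].
|α₁ − α₂|·ΔT = 14.2×10⁻⁶ × 104 = 0.001477.
1/(A₁E₁) + 1/(A₂E₂) = 1/(155×111×10³) + 1/(1800×71×10³) = 6.595×10⁻⁸ N⁻¹.
So P = 0.001477 / 6.595×10⁻⁸ = 22.39 kN.
σ_{aluminium} = P/A₂ = 22390/1800 = 12.44 MPa, compressive.

σ ≈ 12.4 MPa (compressive)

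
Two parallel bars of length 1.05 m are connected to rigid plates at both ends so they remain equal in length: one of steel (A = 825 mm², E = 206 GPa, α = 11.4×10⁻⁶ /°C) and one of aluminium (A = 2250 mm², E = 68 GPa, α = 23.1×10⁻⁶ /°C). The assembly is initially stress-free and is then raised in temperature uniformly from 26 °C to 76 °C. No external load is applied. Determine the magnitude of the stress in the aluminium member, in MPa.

σ ≈ 20.9 MPa (compressive)

Equilibrium of a rigid end plate with no external load gives equal and opposite internal forces ±P in the two members. Since α_{aluminium} > α_{steel}, heating drives the aluminium into compression and the steel into tension.
Compatibility of the two members (thermal + elastic change equal): (α₁ − α₂)ΔT = P·[1/(A₁E₁) + 1/(A₂E₂)].
|α₁ − α₂|·ΔT = 11.7×10⁻⁶ × 50 = 0.000585.
1/(A₁E₁) + 1/(A₂E₂) = 1/(825×206×10³) + 1/(2250×68×10³) = 1.242×10⁻⁸ N⁻¹.
P = 0.000585 / 1.242×10⁻⁸ = 47100 N = 47.1 kN.
σ_{aluminium} = P/A₂ = 47100/2250 = 20.93 MPa, compressive.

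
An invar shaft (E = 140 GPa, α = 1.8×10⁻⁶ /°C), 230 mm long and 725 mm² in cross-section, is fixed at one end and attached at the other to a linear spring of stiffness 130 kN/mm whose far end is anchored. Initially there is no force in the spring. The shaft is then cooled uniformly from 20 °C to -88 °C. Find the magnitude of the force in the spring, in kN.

P ≈ 4.49 kN

If the spring were absent the shaft would shorten by αΔT L = 1.8×10⁻⁶ × 108 × 230 = 0.04471 mm.
With a force P in the spring, the elastic change of the shaft is PL/(AE) and that of the spring is P/k; compatibility requires their sum to equal δ_free.
P [ L/(AE) + 1/k ] = δ_free → P [ 230/(725×140×10³) + 1/(130×10³) ] = 0.04471.
P = 0.04471 / 9.958×10⁻⁶ = 4490 N.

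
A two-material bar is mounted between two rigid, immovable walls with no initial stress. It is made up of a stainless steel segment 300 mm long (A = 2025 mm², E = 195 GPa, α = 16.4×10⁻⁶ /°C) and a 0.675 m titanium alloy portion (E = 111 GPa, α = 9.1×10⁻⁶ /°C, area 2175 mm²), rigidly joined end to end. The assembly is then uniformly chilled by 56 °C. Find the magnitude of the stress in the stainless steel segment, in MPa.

σ ≈ 86 MPa (tensile)

If the supports were absent, the total length change would be Σ αᵢΔT Lᵢ = 16.4×10⁻⁶×56×300 + 9.1×10⁻⁶×56×675 = 0.6195 mm.
Since the ends are fixed, an axial force P builds up, equal in every segment, with P · Σ Lᵢ/(AᵢEᵢ) = δ_free.
Σ Lᵢ/(AᵢEᵢ) = 300/(2025×195×10³) + 675/(2175×111×10³) = 3.556×10⁻⁶ mm/N.
P = 0.6195 / 3.556×10⁻⁶ = 174200 N = 174.2 kN, tensile.
σ_{stainless steel} = P / A = 174200 / 2025 = 86.04 MPa.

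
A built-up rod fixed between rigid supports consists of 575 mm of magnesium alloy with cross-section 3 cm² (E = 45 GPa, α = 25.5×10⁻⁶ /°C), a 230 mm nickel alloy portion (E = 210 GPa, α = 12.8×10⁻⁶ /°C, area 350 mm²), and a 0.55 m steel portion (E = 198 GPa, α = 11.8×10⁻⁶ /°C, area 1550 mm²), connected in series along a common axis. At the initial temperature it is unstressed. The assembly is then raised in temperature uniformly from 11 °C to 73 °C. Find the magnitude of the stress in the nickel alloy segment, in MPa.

Free thermal expansion of the whole bar: Σ αᵢΔT Lᵢ = 25.5×10⁻⁶×62×575 + 12.8×10⁻⁶×62×230 + 11.8×10⁻⁶×62×550 = 1.494 mm.
The rigid supports impose zero overall length change; the single axial force P common to all segments must satisfy P Σ Lᵢ/(AᵢEᵢ) = δ_free.
The series flexibility is Σ Lᵢ/(AᵢEᵢ) = 575/(300×45×10³) + 230/(350×210×10³) + 550/(1550×198×10³) = 4.751×10⁻⁵ mm/N.
P = 1.494 / 4.751×10⁻⁵ = 31440 N = 31.44 kN, compressive.
σ_{nickel alloy} = P / A = 31440 / 350 = 89.84 MPa.

σ ≈ 89.8 MPa (compressive)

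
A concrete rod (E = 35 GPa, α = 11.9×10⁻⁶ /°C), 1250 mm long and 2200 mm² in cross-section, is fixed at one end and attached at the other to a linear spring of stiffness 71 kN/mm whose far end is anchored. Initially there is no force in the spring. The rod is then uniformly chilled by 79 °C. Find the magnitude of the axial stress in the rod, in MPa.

σ ≈ 17.6 MPa (tensile)

Free thermal contraction: δ_free = αΔT L = 11.9×10⁻⁶ × 79 × 1250 = 1.175 mm.
With a force P in the spring, the elastic change of the rod is PL/(AE) and that of the spring is P/k; compatibility requires their sum to equal δ_free.
P [ L/(AE) + 1/k ] = δ_free → P [ 1250/(2200×35×10³) + 1/(71×10³) ] = 1.175.
P = 1.175 / 3.032×10⁻⁵ = 38760 N.
σ = P/A = 38760/2200 = 17.62 MPa.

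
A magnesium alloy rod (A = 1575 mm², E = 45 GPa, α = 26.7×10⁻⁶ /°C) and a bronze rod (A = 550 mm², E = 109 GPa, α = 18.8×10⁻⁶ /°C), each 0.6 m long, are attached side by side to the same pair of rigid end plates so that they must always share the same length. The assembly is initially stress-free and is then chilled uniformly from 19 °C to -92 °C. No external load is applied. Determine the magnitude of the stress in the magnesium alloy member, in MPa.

Equilibrium of a rigid end plate with no external load gives equal and opposite internal forces ±P in the two members. Since α_{magnesium alloy} > α_{bronze}, cooling drives the magnesium alloy into tension and the bronze into compression.
Equating the net (thermal + elastic) strains gives |α₁ − α₂|·ΔT = P·[1/(A₁E₁) + 1/(A₂E₂)].
|α₁ − α₂|·ΔT = 7.9×10⁻⁶ × 111 = 0.0008769.
1/(A₁E₁) + 1/(A₂E₂) = 1/(1575×45×10³) + 1/(550×109×10³) = 3.079×10⁻⁸ N⁻¹.
So P = 0.0008769 / 3.079×10⁻⁸ = 28.48 kN.
σ_{magnesium alloy} = P/A₁ = 28480/1575 = 18.08 MPa, tensile.

σ ≈ 18.1 MPa (tensile)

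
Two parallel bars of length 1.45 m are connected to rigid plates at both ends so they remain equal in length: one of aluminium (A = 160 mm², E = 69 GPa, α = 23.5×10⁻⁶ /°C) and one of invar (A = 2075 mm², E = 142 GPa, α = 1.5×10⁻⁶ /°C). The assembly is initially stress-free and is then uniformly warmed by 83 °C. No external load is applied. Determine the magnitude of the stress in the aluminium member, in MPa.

σ ≈ 121 MPa (compressive)

Equilibrium of a rigid end plate with no external load gives equal and opposite internal forces ±P in the two members. Since α_{aluminium} > α_{invar}, heating drives the aluminium into compression and the invar into tension.
Equating the net (thermal + elastic) strains gives |α₁ − α₂|·ΔT = P·[1/(A₁E₁) + 1/(A₂E₂)].
|α₁ − α₂|·ΔT = 22×10⁻⁶ × 83 = 0.001826.
1/(A₁E₁) + 1/(A₂E₂) = 1/(160×69×10³) + 1/(2075×142×10³) = 9.397×10⁻⁸ N⁻¹.
So P = 0.001826 / 9.397×10⁻⁸ = 19.43 kN.
σ_{aluminium} = P/A₁ = 19430/160 = 121.4 MPa, compressive.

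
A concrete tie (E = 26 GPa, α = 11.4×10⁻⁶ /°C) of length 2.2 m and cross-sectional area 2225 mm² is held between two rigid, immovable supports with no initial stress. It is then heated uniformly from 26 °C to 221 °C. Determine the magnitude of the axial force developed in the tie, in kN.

P ≈ 129 kN (compressive)

The ends cannot move, so σ = EαΔT = 26×10³ × 11.4×10⁻⁶ × 195 = 57.8 MPa.
P = AEαΔT = 2225 × 26×10³ × 11.4×10⁻⁶ × 195 = 128.6 kN (compressive).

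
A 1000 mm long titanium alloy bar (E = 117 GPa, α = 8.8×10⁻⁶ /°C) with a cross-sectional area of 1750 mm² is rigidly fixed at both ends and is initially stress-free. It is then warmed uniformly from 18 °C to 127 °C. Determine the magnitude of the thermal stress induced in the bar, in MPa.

σ ≈ 112 MPa (compressive)

With length fixed, the mechanical strain must cancel the thermal strain αΔT = 8.8×10⁻⁶ × 109 = 959.2×10⁻⁶.
σ = EαΔT = 117×10³ × 8.8×10⁻⁶ × 109 = 112.2 MPa (compressive; the bar is trying to expand).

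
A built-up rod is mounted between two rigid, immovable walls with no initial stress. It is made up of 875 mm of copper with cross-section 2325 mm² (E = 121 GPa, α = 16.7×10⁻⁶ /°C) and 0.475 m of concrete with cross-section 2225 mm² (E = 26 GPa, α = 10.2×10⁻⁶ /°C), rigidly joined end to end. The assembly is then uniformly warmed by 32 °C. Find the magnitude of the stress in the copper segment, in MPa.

σ ≈ 23.7 MPa (compressive)

Free thermal expansion of the whole bar: Σ αᵢΔT Lᵢ = 16.7×10⁻⁶×32×875 + 10.2×10⁻⁶×32×475 = 0.6226 mm.
The walls prevent any net length change, so an axial force P (same in every segment) develops. Compatibility: P · Σ Lᵢ/(AᵢEᵢ) = δ_free.
Σ Lᵢ/(AᵢEᵢ) = 875/(2325×121×10³) + 475/(2225×26×10³) = 1.132×10⁻⁵ mm/N.
So P = 0.6226 / 1.132×10⁻⁵ = 55 kN, compressive.
σ_{copper} = P / A = 55000 / 2325 = 23.65 MPa.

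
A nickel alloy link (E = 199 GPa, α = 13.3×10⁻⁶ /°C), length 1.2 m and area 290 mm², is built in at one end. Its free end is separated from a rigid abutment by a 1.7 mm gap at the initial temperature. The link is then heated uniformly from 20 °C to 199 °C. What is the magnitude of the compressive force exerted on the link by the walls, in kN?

P ≈ 55.6 kN

Unrestrained expansion: δ_free = αΔT L = 13.3×10⁻⁶ × 179 × 1200 = 2.857 mm.
After closing the 1.7 mm clearance, 2.857 − 1.7 = 1.157 mm of expansion remains to be suppressed by the wall.
That suppressed elongation corresponds to σ = E·Δ/L = 199×10³ × 1.157/1200 = 191.8 MPa.
Force on the wall = σA = 191.8 × 290 mm² = 55.63 kN.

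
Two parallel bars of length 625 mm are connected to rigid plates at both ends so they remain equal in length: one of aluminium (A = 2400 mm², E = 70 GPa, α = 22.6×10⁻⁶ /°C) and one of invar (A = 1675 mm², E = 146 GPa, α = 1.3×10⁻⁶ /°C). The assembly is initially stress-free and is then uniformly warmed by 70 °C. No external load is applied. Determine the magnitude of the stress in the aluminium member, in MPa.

The aluminium has the larger α, so on heating it would change length more than the invar if both were free. The rigid plates force a common final length, so the aluminium is put into compression and the invar into tension, with equal and opposite forces P (no external load).
Setting the final lengths equal and cancelling L: (α₁ − α₂)ΔT = P/(A₁E₁) + P/(A₂E₂).
|α₁ − α₂|·ΔT = 21.3×10⁻⁶ × 70 = 0.001491.
1/(A₁E₁) + 1/(A₂E₂) = 1/(2400×70×10³) + 1/(1675×146×10³) = 1.004×10⁻⁸ N⁻¹.
So P = 0.001491 / 1.004×10⁻⁸ = 148.5 kN.
σ_{aluminium} = P/A₁ = 148500/2400 = 61.87 MPa, compressive.

σ ≈ 61.9 MPa (compressive)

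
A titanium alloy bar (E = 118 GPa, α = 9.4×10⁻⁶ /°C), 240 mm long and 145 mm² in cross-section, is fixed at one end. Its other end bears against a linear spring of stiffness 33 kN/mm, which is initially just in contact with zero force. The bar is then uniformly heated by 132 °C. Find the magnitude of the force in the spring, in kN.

P ≈ 6.72 kN

If the spring were absent the bar would lengthen by αΔT L = 9.4×10⁻⁶ × 132 × 240 = 0.2978 mm.
With a force P in the spring, the elastic change of the bar is PL/(AE) and that of the spring is P/k; compatibility requires their sum to equal δ_free.
So P = δ_free / [L/(AE) + 1/k] = 0.2978 / [ 240/(145×118×10³) + 1/(33×10³) ].
P = 0.2978 / 4.433×10⁻⁵ = 6718 N.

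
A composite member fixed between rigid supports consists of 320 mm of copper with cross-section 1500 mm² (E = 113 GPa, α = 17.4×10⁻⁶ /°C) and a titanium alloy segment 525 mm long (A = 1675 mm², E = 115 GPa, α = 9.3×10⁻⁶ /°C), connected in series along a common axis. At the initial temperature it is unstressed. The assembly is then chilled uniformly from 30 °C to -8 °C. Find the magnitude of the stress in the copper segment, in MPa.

If the supports were absent, the total length change would be Σ αᵢΔT Lᵢ = 17.4×10⁻⁶×38×320 + 9.3×10⁻⁶×38×525 = 0.3971 mm.
The rigid supports impose zero overall length change; the single axial force P common to all segments must satisfy P Σ Lᵢ/(AᵢEᵢ) = δ_free.
The series flexibility is Σ Lᵢ/(AᵢEᵢ) = 320/(1500×113×10³) + 525/(1675×115×10³) = 4.613×10⁻⁶ mm/N.
P = 0.3971 / 4.613×10⁻⁶ = 86080 N = 86.08 kN, tensile.
σ_{copper} = P / A = 86080 / 1500 = 57.39 MPa.

σ ≈ 57.4 MPa (tensile)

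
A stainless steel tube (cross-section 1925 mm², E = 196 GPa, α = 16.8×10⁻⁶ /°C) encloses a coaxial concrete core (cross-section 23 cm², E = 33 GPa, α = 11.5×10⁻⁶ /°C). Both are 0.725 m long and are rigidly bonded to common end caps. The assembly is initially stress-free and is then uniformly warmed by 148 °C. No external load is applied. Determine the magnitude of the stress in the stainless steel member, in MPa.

Both members must finish at the same length. With the larger α, the stainless steel tends to over-expand; the plates restrain it, putting the stainless steel in compression and the concrete in tension. With no external load the two internal forces are equal and opposite, magnitude P.
Compatibility of the two members (thermal + elastic change equal): (α₁ − α₂)ΔT = P·[1/(A₁E₁) + 1/(A₂E₂)].
|α₁ − α₂|·ΔT = 5.3×10⁻⁶ × 148 = 0.0007844.
1/(A₁E₁) + 1/(A₂E₂) = 1/(1925×196×10³) + 1/(2300×33×10³) = 1.583×10⁻⁸ N⁻¹.
So P = 0.0007844 / 1.583×10⁻⁸ = 49.57 kN.
σ_{stainless steel} = P/A₁ = 49570/1925 = 25.75 MPa, compressive.

σ ≈ 25.7 MPa (compressive)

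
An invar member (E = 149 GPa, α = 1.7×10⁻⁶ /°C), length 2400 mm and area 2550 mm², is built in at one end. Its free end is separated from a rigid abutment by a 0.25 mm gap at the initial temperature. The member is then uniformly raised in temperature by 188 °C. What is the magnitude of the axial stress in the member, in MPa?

σ ≈ 32.1 MPa (compressive)

Free thermal elongation = αΔT L = 1.7×10⁻⁶ × 188 × 2400 = 0.767 mm.
The gap closes (δ_free > 0.25 mm) and the wall then resists a further 0.767 − 0.25 = 0.517 mm of expansion.
That suppressed elongation corresponds to σ = E·Δ/L = 149×10³ × 0.517/2400 = 32.1 MPa.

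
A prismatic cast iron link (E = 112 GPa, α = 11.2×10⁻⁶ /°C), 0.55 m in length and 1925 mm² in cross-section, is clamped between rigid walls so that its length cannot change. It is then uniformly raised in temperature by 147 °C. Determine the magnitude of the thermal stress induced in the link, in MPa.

σ ≈ 184 MPa (compressive)

Because both ends are immovable the net strain is zero, and the suppressed thermal strain is αΔT = 11.2×10⁻⁶ × 147 = 1646.4×10⁻⁶.
Hence σ = E·αΔT = 112×10³ × 1646.4×10⁻⁶ = 184.4 MPa, compressive.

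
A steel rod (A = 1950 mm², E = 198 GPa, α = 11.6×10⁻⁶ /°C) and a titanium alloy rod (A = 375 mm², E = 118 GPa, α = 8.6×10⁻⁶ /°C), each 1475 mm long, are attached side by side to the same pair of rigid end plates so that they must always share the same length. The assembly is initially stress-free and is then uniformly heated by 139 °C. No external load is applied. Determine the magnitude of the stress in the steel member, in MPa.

σ ≈ 8.49 MPa (compressive)

Both members must finish at the same length. With the larger α, the steel tends to over-expand; the plates restrain it, putting the steel in compression and the titanium alloy in tension. With no external load the two internal forces are equal and opposite, magnitude P.
Setting the final lengths equal and cancelling L: (α₁ − α₂)ΔT = P/(A₁E₁) + P/(A₂E₂).
|α₁ − α₂|·ΔT = 3×10⁻⁶ × 139 = 0.000417.
1/(A₁E₁) + 1/(A₂E₂) = 1/(1950×198×10³) + 1/(375×118×10³) = 2.519×10⁻⁸ N⁻¹.
So P = 0.000417 / 2.519×10⁻⁸ = 16.55 kN.
σ_{steel} = P/A₁ = 16550/1950 = 8.49 MPa, compressive.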